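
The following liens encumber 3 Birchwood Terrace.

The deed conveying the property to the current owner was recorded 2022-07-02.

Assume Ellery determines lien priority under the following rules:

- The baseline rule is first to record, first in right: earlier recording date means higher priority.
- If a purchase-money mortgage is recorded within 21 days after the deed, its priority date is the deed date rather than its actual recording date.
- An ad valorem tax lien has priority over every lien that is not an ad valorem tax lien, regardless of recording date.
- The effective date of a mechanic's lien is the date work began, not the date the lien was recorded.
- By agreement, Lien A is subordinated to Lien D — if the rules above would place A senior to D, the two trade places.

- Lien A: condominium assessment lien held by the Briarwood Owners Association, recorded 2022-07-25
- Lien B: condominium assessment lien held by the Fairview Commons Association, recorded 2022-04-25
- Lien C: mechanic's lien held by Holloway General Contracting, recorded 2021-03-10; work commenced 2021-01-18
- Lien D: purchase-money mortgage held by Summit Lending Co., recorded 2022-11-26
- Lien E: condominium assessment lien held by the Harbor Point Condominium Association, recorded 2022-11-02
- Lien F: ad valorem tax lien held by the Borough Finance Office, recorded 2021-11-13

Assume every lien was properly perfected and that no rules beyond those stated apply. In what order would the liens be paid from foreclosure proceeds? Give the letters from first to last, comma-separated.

First, effective dates: C relates back to 2021-01-18 (work commenced); D was recorded 147 days after the deed, outside the 21-day window, so it keeps its recording date.
F is an ad valorem tax lien and takes priority over every other lien.
Remaining liens by effective date: C (2021-01-18), B (2022-04-25), A (2022-07-25), E (2022-11-02), D (2022-11-26).
A would otherwise be senior to D, so under the subordination agreement A and D exchange positions.

F, C, B, D, E, A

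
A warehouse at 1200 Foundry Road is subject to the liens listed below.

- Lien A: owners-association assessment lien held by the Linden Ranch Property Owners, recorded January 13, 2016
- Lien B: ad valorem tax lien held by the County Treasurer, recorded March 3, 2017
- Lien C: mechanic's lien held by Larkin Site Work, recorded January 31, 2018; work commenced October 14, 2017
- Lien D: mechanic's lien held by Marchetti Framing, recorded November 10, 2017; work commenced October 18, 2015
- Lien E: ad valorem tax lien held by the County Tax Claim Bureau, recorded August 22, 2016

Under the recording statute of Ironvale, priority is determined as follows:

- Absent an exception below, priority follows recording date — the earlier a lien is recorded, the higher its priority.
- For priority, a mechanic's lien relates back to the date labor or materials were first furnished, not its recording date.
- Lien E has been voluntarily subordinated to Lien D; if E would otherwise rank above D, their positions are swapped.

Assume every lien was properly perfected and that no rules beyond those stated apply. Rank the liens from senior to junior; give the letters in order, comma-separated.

Effective dates after the stated exceptions: C's effective date is October 14, 2017, when work began; D relates back to October 18, 2015 (work commenced).
By effective date, earliest first: D (October 18, 2015), A (January 13, 2016), E (August 22, 2016), B (March 3, 2017), C (October 14, 2017).
Since E is not senior to D, the subordination leaves the order unchanged.

D, A, E, B, C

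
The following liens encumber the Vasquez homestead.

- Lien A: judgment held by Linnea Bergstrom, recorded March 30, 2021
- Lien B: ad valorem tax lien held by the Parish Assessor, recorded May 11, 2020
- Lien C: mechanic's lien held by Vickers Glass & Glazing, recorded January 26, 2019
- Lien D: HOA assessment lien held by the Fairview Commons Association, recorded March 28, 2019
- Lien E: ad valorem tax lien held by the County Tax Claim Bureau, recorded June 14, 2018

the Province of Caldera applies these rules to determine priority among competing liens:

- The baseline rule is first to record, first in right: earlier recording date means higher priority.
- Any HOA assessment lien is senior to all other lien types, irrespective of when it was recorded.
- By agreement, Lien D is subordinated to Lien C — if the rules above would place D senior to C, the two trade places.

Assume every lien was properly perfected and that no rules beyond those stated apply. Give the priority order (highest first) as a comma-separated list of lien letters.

D is an HOA assessment lien and takes priority over every other lien.
Among the remaining liens, by effective date: E (June 14, 2018), C (January 26, 2019), B (May 11, 2020), A (March 30, 2021).
D would otherwise be senior to C, so under the subordination agreement D and C exchange positions.

C, E, D, B, A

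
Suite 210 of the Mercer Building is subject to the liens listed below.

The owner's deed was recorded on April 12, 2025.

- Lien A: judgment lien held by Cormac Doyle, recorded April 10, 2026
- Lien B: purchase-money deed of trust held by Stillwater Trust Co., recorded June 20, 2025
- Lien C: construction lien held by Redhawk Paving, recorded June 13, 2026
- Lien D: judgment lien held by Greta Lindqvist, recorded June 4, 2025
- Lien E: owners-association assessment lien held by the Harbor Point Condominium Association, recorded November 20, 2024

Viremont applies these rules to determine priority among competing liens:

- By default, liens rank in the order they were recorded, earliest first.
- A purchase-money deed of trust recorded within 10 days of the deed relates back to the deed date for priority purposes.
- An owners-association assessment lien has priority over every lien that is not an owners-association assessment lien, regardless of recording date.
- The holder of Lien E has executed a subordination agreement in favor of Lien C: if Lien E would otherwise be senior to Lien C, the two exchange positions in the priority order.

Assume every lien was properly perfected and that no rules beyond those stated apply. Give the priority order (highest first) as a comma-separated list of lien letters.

First, effective dates: B missed the 10-day window (69 days after the deed), so its recording date stands.
As an owners-association assessment lien, E is senior to every other lien.
Among the remaining liens, by effective date: D (June 4, 2025), B (June 20, 2025), A (April 10, 2026), C (June 13, 2026).
Because E would otherwise rank above C, the subordination swaps them.

C, D, B, A, E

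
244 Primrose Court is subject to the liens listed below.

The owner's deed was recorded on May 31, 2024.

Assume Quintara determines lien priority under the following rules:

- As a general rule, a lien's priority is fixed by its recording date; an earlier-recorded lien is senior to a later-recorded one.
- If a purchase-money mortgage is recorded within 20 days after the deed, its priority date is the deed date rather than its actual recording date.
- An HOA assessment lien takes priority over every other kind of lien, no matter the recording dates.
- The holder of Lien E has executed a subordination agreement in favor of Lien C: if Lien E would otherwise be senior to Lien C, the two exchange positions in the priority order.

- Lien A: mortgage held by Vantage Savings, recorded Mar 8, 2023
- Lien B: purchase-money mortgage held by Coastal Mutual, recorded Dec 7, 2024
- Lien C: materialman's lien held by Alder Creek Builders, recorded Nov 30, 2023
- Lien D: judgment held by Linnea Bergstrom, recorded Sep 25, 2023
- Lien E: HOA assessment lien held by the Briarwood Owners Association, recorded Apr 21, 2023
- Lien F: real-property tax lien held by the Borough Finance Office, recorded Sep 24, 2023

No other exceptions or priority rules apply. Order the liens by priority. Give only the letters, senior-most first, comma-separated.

C, A, F, D, E, B

Effective dates: B was recorded 190 days after the deed, outside the 20-day window, so it keeps its recording date.
E is an HOA assessment lien, so it outranks all other liens regardless of date.
Remaining liens by effective date: A (Mar 8, 2023), F (Sep 24, 2023), D (Sep 25, 2023), C (Nov 30, 2023), B (Dec 7, 2024).
E would otherwise be senior to C, so under the subordination agreement E and C exchange positions.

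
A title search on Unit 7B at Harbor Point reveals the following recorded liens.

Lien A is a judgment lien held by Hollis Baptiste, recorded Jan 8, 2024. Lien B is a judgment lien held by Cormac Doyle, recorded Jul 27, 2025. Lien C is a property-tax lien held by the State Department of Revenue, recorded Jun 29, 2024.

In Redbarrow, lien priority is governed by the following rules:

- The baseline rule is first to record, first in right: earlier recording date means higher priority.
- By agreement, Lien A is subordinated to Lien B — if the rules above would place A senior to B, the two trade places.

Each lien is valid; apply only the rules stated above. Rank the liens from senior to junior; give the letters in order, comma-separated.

B, C, A

Sorted by effective date: A (Jan 8, 2024), C (Jun 29, 2024), B (Jul 27, 2025).
A is senior to B before the subordination, so the two trade places.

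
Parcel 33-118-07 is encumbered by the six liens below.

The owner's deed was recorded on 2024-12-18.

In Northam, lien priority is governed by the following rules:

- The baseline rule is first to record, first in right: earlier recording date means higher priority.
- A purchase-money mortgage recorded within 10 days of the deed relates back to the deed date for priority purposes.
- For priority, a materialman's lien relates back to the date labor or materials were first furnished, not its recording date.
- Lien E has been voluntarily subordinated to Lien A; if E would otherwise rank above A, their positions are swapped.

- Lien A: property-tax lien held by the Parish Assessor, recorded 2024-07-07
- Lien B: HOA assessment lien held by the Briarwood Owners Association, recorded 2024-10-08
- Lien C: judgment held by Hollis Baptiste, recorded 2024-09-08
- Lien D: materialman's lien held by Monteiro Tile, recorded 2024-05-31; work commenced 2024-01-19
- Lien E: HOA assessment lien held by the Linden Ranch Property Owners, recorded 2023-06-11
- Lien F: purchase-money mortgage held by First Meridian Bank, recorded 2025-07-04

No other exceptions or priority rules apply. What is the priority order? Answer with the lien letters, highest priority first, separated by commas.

A, D, E, C, B, F

Effective dates: D is treated as recorded 2024-01-19, the work-commencement date; F missed the 10-day window (198 days after the deed), so its recording date stands.
By effective date: E (2023-06-11), D (2024-01-19), A (2024-07-07), C (2024-09-08), B (2024-10-08), F (2025-07-04).
E would otherwise be senior to A, so under the subordination agreement E and A exchange positions.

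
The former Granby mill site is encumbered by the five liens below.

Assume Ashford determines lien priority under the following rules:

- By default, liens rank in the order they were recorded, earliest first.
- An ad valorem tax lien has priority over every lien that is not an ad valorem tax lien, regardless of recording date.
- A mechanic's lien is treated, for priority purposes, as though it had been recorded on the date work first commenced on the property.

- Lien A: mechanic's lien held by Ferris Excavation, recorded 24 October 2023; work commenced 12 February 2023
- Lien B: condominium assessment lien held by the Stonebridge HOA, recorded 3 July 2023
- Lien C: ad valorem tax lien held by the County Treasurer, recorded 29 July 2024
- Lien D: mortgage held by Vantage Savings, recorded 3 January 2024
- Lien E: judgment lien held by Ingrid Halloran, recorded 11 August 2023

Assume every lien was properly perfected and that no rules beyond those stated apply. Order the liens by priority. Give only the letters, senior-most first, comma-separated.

Effective dates after the stated exceptions: A's effective date is 12 February 2023, when work began.
C is an ad valorem tax lien, so it outranks all other liens regardless of date.
Remaining liens by effective date: A (12 February 2023), B (3 July 2023), E (11 August 2023), D (3 January 2024).

C, A, B, E, D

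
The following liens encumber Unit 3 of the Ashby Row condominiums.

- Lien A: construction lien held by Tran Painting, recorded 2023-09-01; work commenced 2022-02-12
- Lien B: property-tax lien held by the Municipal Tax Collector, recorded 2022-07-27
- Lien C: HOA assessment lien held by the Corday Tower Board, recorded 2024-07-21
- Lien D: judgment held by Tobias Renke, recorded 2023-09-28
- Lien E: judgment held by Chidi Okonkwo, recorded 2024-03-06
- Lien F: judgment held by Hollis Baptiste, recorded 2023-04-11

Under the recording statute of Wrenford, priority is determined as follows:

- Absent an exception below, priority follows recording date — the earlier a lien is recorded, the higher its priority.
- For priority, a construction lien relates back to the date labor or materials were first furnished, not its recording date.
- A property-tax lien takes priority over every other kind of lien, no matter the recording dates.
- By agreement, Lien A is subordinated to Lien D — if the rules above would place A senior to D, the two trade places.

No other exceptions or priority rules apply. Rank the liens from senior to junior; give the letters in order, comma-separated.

B, D, F, A, E, C

Effective dates after the stated exceptions: A relates back to 2022-02-12 (work commenced).
B is a property-tax lien, so it outranks all other liens regardless of date.
Ordering the rest by effective date: A (2022-02-12), F (2023-04-11), D (2023-09-28), E (2024-03-06), C (2024-07-21).
Because A would otherwise rank above D, the subordination swaps them.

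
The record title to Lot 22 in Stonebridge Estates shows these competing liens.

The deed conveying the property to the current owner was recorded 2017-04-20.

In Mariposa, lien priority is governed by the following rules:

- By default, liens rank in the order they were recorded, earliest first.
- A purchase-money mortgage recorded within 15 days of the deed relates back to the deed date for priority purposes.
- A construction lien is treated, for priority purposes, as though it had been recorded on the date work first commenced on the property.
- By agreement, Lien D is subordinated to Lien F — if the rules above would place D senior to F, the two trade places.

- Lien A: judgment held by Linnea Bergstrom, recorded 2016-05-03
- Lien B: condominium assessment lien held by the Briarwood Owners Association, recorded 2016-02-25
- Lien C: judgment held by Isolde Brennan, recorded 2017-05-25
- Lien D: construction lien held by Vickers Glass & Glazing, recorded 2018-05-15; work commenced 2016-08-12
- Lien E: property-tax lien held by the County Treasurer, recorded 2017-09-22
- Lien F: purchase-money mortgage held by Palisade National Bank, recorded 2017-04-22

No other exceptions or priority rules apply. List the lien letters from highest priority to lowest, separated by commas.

Effective dates after the stated exceptions: D relates back to 2016-08-12 (work commenced); F relates back to the deed date 2017-04-20.
Ordering by effective date: B (2016-02-25), A (2016-05-03), D (2016-08-12), F (2017-04-20), C (2017-05-25), E (2017-09-22).
The subordination applies — D was senior to F — so D and F swap.

B, A, F, D, C, E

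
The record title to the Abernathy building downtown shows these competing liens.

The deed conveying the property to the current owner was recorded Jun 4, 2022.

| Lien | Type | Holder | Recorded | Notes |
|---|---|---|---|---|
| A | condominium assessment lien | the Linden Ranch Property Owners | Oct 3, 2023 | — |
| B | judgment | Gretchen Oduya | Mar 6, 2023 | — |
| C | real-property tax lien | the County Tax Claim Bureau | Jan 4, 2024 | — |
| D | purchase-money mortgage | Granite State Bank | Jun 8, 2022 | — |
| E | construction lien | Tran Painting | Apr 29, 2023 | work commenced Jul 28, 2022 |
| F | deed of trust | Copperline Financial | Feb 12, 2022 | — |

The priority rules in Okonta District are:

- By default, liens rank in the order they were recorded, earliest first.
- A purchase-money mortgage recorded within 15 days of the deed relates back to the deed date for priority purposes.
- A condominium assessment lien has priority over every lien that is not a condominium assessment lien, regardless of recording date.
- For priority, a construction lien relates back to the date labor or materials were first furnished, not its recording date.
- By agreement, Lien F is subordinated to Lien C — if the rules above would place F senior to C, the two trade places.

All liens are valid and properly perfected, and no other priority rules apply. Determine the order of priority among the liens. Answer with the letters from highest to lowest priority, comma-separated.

Effective dates: D was recorded within the 15-day window, so its effective date is the deed date Jun 4, 2022; E's effective date is Jul 28, 2022, when work began.
A is a condominium assessment lien and takes priority over every other lien.
The other liens, earliest effective date first: F (Feb 12, 2022), D (Jun 4, 2022), E (Jul 28, 2022), B (Mar 6, 2023), C (Jan 4, 2024).
F would otherwise be senior to C, so under the subordination agreement F and C exchange positions.

A, C, D, E, B, F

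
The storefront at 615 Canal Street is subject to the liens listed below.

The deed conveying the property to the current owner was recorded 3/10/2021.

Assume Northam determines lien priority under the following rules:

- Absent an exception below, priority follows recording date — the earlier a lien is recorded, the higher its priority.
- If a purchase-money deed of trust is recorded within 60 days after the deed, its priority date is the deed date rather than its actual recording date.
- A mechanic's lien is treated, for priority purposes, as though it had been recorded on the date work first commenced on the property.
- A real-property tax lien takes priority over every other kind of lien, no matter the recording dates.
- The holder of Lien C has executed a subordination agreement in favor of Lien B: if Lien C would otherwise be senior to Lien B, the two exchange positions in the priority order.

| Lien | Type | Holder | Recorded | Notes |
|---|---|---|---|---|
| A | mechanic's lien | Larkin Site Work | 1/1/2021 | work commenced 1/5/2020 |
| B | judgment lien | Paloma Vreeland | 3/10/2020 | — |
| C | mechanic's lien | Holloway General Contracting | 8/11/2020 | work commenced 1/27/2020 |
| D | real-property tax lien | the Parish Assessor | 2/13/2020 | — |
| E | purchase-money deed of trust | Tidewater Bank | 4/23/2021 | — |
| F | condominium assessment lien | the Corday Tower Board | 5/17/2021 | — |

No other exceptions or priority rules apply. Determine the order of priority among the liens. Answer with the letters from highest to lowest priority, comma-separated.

D, A, B, C, E, F

First, effective dates: A relates back to 1/5/2020 (work commenced); C's effective date is 1/27/2020, when work began; E relates back to the deed date 3/10/2021.
As a real-property tax lien, D is senior to every other lien.
Remaining liens by effective date: A (1/5/2020), C (1/27/2020), B (3/10/2020), E (3/10/2021), F (5/17/2021).
C is senior to B before the subordination, so the two trade places.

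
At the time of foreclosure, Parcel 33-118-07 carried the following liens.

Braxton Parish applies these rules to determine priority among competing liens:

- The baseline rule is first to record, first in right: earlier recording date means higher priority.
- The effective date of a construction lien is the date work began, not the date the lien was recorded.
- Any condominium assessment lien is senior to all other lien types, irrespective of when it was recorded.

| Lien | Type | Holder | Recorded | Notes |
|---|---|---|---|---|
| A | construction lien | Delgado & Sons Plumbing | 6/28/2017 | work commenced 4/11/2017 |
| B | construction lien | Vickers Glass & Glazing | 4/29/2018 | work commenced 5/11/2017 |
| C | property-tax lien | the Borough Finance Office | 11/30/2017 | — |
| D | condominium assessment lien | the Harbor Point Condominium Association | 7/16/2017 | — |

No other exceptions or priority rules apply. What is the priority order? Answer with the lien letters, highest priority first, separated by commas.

D, A, B, C

First, effective dates: A is treated as recorded 4/11/2017, the work-commencement date; B relates back to 5/11/2017 (work commenced).
As a condominium assessment lien, D is senior to every other lien.
Remaining liens by effective date: A (4/11/2017), B (5/11/2017), C (11/30/2017).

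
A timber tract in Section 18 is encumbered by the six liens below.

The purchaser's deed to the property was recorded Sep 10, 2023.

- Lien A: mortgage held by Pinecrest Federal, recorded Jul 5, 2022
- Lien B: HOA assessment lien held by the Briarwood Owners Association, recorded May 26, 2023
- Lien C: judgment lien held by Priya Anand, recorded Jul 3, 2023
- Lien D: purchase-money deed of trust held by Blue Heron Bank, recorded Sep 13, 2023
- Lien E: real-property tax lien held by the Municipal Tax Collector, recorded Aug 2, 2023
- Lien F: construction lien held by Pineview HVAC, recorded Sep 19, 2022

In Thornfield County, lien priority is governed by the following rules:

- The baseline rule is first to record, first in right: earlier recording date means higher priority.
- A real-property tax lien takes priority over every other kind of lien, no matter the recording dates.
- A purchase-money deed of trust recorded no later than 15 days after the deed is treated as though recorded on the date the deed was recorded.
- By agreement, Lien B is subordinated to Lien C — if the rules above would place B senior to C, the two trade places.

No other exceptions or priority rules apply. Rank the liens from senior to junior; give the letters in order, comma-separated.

Adjusting effective dates: D was recorded within the 15-day window, so its effective date is the deed date Sep 10, 2023.
E, as a real-property tax lien, has superpriority and ranks first.
Ordering the rest by effective date: A (Jul 5, 2022), F (Sep 19, 2022), B (May 26, 2023), C (Jul 3, 2023), D (Sep 10, 2023).
Because B would otherwise rank above C, the subordination swaps them.

E, A, F, C, B, D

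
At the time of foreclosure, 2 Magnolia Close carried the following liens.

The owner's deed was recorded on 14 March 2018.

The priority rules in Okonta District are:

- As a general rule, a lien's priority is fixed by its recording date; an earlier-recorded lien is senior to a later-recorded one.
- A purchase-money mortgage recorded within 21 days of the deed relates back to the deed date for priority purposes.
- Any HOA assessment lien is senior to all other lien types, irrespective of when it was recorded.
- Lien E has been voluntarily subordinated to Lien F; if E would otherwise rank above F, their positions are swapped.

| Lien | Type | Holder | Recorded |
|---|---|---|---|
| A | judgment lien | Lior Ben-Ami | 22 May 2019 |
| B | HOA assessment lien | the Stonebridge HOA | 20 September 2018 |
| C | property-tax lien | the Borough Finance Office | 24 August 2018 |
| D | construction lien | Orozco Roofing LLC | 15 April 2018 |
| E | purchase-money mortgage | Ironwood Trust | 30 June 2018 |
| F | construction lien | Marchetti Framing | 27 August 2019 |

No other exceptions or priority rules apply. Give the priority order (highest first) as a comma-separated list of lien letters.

B, D, F, C, A, E

First, effective dates: E missed the 21-day window (108 days after the deed), so its recording date stands.
B is an HOA assessment lien and takes priority over every other lien.
Remaining liens by effective date: D (15 April 2018), E (30 June 2018), C (24 August 2018), A (22 May 2019), F (27 August 2019).
E is senior to F before the subordination, so the two trade places.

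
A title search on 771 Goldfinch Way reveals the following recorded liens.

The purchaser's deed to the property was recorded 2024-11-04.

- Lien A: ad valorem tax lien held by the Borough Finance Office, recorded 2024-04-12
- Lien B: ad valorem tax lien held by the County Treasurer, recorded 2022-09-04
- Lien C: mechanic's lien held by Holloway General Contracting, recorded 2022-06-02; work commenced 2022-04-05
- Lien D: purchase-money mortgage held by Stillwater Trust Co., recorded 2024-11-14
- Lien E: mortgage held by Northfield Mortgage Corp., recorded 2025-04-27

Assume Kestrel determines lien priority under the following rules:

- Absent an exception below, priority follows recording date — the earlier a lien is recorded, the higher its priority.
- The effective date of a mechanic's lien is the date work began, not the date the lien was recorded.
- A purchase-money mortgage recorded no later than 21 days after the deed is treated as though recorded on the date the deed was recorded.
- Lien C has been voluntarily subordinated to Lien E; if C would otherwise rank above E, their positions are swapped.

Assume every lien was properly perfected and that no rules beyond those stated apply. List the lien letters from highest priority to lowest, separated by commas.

E, B, A, D, C

First, effective dates: C's effective date is 2022-04-05, when work began; D was recorded within the 21-day window, so its effective date is the deed date 2024-11-04.
By effective date, earliest first: C (2022-04-05), B (2022-09-04), A (2024-04-12), D (2024-11-04), E (2025-04-27).
C is senior to E before the subordination, so the two trade places.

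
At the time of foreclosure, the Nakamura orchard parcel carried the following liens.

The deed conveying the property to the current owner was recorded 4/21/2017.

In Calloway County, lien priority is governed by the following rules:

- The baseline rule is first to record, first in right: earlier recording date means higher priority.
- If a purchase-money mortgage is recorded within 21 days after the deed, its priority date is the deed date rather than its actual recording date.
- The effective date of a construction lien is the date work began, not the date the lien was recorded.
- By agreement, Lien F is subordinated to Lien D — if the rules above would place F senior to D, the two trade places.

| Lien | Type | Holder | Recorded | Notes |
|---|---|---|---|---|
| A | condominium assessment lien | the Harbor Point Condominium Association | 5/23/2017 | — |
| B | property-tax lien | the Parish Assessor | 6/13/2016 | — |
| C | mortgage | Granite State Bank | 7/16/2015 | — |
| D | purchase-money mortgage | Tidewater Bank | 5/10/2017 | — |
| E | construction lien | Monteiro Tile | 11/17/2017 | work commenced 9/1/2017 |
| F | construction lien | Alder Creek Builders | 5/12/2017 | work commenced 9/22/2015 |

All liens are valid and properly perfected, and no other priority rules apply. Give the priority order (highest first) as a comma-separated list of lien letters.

First, effective dates: D was recorded within the 21-day window, so its effective date is the deed date 4/21/2017; E's effective date is 9/1/2017, when work began; F is treated as recorded 9/22/2015, the work-commencement date.
Sorted by effective date: C (7/16/2015), F (9/22/2015), B (6/13/2016), D (4/21/2017), A (5/23/2017), E (9/1/2017).
F would otherwise be senior to D, so under the subordination agreement F and D exchange positions.

C, D, B, F, A, E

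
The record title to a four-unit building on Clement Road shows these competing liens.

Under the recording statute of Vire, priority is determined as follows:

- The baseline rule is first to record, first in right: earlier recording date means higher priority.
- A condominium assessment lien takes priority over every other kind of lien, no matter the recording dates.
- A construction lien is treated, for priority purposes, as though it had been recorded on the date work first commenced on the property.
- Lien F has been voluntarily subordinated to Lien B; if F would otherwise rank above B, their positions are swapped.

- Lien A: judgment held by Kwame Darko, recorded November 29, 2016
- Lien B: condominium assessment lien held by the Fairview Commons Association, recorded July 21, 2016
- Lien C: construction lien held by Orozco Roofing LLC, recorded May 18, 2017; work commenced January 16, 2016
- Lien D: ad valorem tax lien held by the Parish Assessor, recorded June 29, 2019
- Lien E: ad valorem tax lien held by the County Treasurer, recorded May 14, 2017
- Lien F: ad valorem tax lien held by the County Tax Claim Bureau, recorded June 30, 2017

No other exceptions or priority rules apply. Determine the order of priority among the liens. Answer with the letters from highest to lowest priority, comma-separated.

B, C, A, E, F, D

First, effective dates: C is treated as recorded January 16, 2016, the work-commencement date.
B is a condominium assessment lien and takes priority over every other lien.
The other liens, earliest effective date first: C (January 16, 2016), A (November 29, 2016), E (May 14, 2017), F (June 30, 2017), D (June 29, 2019).
F already ranks below B; the subordination has no effect.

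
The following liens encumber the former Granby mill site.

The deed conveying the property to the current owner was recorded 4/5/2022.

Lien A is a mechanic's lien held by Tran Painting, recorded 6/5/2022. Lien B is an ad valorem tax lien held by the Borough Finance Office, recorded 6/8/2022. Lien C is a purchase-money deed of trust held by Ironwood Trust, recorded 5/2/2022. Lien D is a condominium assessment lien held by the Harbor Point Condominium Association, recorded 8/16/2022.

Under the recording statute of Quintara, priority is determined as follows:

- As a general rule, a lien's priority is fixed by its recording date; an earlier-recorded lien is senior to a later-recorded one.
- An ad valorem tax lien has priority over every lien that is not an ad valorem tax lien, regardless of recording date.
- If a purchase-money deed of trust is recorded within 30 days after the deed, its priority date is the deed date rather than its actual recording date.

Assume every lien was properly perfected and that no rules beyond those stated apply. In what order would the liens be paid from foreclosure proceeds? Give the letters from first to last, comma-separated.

B, C, A, D

First, effective dates: C's effective date is the deed date, 4/5/2022.
B is an ad valorem tax lien and takes priority over every other lien.
Ordering the rest by effective date: C (4/5/2022), A (6/5/2022), D (8/16/2022).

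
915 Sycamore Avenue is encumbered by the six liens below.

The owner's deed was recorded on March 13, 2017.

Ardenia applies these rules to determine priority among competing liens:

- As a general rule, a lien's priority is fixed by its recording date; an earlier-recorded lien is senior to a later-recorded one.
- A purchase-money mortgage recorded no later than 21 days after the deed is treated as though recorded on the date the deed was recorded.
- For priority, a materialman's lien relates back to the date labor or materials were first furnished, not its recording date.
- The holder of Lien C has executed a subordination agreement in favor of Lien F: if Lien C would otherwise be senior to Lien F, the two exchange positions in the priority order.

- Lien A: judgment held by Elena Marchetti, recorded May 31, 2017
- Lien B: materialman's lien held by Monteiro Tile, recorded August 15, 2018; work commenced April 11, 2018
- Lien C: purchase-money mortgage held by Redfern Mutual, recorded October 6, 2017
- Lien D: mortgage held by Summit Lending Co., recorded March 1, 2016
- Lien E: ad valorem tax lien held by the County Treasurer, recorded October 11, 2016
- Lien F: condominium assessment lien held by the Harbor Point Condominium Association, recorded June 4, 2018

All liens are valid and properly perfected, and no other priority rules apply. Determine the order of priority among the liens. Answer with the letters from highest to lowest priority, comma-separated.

D, E, A, F, B, C

Adjusting effective dates: B is treated as recorded April 11, 2018, the work-commencement date; C was recorded 207 days after the deed — beyond 21 days — so no relation-back applies.
Ordering by effective date: D (March 1, 2016), E (October 11, 2016), A (May 31, 2017), C (October 6, 2017), B (April 11, 2018), F (June 4, 2018).
The subordination applies — C was senior to F — so C and F swap.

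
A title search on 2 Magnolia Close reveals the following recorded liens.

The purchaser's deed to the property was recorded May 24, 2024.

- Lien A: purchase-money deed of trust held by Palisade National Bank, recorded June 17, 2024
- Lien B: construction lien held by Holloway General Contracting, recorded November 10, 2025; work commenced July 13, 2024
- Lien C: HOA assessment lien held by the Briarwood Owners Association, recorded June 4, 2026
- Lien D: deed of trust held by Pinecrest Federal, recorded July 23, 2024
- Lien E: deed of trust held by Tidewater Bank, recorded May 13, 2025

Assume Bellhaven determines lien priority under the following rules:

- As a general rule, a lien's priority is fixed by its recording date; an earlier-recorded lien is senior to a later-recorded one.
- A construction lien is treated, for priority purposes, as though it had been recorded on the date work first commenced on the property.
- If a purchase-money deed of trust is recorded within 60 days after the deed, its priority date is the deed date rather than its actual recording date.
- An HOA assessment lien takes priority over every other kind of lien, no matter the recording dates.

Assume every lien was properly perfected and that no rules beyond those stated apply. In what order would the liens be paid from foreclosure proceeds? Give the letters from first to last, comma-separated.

First, effective dates: A relates back to the deed date May 24, 2024; B relates back to July 13, 2024 (work commenced).
As an HOA assessment lien, C is senior to every other lien.
The other liens, earliest effective date first: A (May 24, 2024), B (July 13, 2024), D (July 23, 2024), E (May 13, 2025).

C, A, B, D, E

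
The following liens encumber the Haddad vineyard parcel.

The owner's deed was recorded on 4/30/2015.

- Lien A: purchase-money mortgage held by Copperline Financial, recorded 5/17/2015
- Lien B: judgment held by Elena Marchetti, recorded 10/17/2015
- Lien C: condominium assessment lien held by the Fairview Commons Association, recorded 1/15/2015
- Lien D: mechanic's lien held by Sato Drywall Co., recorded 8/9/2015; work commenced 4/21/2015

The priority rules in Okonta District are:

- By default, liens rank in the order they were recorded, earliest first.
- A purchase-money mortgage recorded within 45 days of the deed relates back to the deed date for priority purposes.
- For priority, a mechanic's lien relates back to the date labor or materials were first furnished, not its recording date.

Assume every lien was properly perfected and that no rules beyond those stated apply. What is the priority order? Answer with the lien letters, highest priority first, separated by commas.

C, D, A, B

First, effective dates: A's effective date is the deed date, 4/30/2015; D relates back to 4/21/2015 (work commenced).
By effective date: C (1/15/2015), D (4/21/2015), A (4/30/2015), B (10/17/2015).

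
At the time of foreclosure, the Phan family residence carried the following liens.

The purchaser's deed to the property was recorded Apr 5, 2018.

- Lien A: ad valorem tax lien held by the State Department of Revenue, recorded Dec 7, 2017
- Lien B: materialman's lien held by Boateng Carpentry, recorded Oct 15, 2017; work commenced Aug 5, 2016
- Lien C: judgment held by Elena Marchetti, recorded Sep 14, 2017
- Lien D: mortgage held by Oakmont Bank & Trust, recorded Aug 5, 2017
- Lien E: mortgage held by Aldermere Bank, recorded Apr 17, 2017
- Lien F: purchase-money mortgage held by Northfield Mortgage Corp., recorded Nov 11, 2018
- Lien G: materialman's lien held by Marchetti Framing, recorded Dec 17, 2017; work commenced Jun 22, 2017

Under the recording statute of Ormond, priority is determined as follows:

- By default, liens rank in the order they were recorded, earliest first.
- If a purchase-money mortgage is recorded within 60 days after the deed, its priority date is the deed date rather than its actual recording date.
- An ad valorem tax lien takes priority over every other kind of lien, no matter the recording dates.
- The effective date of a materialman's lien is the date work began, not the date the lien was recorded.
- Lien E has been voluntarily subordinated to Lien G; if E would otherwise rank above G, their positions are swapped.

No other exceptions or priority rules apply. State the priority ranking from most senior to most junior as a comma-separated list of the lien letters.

Effective dates after the stated exceptions: B relates back to Aug 5, 2016 (work commenced); F was recorded 220 days after the deed — beyond 60 days — so no relation-back applies; G is treated as recorded Jun 22, 2017, the work-commencement date.
A is an ad valorem tax lien, so it outranks all other liens regardless of date.
Remaining liens by effective date: B (Aug 5, 2016), E (Apr 17, 2017), G (Jun 22, 2017), D (Aug 5, 2017), C (Sep 14, 2017), F (Nov 11, 2018).
Because E would otherwise rank above G, the subordination swaps them.

A, B, G, E, D, C, F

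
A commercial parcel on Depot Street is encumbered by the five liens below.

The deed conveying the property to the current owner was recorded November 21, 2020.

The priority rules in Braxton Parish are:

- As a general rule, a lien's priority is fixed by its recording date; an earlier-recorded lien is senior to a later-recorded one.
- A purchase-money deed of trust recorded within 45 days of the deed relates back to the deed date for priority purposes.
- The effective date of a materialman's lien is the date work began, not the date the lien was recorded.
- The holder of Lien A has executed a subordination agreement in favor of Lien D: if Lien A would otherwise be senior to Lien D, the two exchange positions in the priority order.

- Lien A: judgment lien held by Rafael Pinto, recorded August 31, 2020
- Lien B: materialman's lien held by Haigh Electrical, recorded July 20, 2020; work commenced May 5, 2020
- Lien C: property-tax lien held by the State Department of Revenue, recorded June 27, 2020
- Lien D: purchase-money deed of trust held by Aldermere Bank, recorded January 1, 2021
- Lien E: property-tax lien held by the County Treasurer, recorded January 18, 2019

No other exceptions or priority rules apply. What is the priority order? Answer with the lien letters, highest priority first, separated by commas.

E, B, C, D, A

Effective dates after the stated exceptions: B relates back to May 5, 2020 (work commenced); D's effective date is the deed date, November 21, 2020.
Sorted by effective date: E (January 18, 2019), B (May 5, 2020), C (June 27, 2020), A (August 31, 2020), D (November 21, 2020).
A is senior to D before the subordination, so the two trade places.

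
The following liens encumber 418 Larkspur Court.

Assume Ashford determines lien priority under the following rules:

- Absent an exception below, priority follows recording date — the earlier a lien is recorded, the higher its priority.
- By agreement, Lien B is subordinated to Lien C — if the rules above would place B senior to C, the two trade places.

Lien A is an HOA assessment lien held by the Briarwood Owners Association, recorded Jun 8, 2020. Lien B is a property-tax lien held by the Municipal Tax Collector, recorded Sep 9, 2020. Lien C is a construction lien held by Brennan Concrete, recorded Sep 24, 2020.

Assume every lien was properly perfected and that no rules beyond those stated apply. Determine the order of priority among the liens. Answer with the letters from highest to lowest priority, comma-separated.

Sorted by effective date: A (Jun 8, 2020), B (Sep 9, 2020), C (Sep 24, 2020).
Because B would otherwise rank above C, the subordination swaps them.

A, C, B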